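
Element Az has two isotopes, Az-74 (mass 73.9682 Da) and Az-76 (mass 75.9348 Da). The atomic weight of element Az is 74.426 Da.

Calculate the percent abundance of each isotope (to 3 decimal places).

Let x be the fractional abundance of Az-74; then Az-76 has abundance 1 − x.
73.9682·x + 75.9348·(1 − x) = 74.426
(73.9682 − 75.9348)·x = 74.426 − 75.9348
x = -1.5088 / -1.9666 = 0.76721 → 76.721% Az-74, 23.279% Az-76.

Az-74: 76.721%, Az-76: 23.279%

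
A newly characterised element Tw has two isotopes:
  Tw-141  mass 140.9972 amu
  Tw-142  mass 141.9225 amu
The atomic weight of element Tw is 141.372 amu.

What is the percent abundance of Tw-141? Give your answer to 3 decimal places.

59.494%

Writing the weighted mean with unknown fraction x of Tw-141:
140.9972·x + 141.9225·(1 − x) = 141.372
(140.9972 − 141.9225)·x = 141.372 − 141.9225
x = -0.5505 / -0.9253 = 0.59494 → 59.494% Tw-141, 40.506% Tw-142.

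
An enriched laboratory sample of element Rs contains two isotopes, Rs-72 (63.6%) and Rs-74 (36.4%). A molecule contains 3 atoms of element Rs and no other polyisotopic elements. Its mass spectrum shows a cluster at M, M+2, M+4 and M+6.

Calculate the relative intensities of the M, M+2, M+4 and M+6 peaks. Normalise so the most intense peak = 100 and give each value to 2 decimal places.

58.24 : 100.00 : 57.23 : 10.92

Expanding (0.636 + 0.364)^3:
P(M) = 0.636^3 = 0.257259
P(M+2) = 3 × 0.636^2 × 0.364^1 = 0.441710
P(M+4) = 3 × 0.636^1 × 0.364^2 = 0.252802
P(M+6) = 0.364^3 = 0.048229
The M+2 peak is largest (0.441710); scaling to 100 gives 58.24 : 100.00 : 57.23 : 10.92.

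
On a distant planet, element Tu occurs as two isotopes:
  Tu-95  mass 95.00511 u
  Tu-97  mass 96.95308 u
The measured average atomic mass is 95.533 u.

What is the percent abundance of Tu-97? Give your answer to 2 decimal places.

With x = fraction of Tu-95 (so Tu-97 is 1 − x):
95.00511·x + 96.95308·(1 − x) = 95.533
(95.00511 − 96.95308)·x = 95.533 − 96.95308
x = -1.42008 / -1.94797 = 0.72901 → 72.90% Tu-95, 27.10% Tu-97.

27.10%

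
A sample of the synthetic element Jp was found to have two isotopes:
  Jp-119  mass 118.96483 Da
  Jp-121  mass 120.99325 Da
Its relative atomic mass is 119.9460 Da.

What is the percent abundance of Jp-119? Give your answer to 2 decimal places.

With x = fraction of Jp-119 (so Jp-121 is 1 − x):
118.96483·x + 120.99325·(1 − x) = 119.9460
(118.96483 − 120.99325)·x = 119.9460 − 120.99325
x = -1.04725 / -2.02842 = 0.51629 → 51.63% Jp-119, 48.37% Jp-121.

51.63%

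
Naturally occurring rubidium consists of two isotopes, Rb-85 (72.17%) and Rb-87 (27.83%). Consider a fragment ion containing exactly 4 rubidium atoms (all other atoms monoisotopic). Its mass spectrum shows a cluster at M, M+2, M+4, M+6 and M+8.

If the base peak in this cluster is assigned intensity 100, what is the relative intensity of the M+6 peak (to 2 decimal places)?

14.87

Binomial terms of (0.7217 + 0.2783)^4: M 0.2713, M+2 0.4184, M+4 0.2420, M+6 0.0622, M+8 0.0060 → M+2 is the base peak.
P(M+2) = C(4,1) × 0.7217^3 × 0.2783^1 = 4 × 0.37589809 × 0.2783 = 0.418450 (base)
P(M+6) = C(4,3) × 0.7217^1 × 0.2783^3 = 4 × 0.7217 × 0.02155458 = 0.062224
Relative intensity = 0.062224 / 0.418450 × 100 = 14.87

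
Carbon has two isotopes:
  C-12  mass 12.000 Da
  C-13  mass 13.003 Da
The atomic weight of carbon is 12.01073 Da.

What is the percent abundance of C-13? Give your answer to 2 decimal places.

1.07%

With x = fraction of C-12 (so C-13 is 1 − x):
12.000·x + 13.003·(1 − x) = 12.01073
(12.000 − 13.003)·x = 12.01073 − 13.003
x = -0.99227 / -1.003 = 0.98930 → 98.93% C-12, 1.07% C-13.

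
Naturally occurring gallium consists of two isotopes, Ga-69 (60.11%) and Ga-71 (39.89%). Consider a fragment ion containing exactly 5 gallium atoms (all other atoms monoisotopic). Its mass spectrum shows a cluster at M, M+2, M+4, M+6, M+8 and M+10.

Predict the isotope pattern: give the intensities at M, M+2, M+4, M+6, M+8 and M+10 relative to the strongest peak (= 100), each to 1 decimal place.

22.7 : 75.3 : 100.0 : 66.4 : 22.0 : 2.9

Expanding (0.6011 + 0.3989)^5:
P(M) = 0.6011^5 = 0.078475
P(M+2) = 5 × 0.6011^4 × 0.3989^1 = 0.260388
P(M+4) = 10 × 0.6011^3 × 0.3989^2 = 0.345596
P(M+6) = 10 × 0.6011^2 × 0.3989^3 = 0.229343
P(M+8) = 5 × 0.6011^1 × 0.3989^4 = 0.076098
P(M+10) = 0.3989^5 = 0.010100
The M+4 peak is largest (0.345596); scaling to 100 gives 22.7 : 75.3 : 100.0 : 66.4 : 22.0 : 2.9.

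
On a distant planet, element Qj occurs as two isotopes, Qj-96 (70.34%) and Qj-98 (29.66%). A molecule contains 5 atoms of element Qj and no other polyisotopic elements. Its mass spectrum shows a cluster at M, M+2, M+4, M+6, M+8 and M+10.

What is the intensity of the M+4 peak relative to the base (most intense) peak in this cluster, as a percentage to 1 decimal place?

84.3%

Binomial terms of (0.7034 + 0.2966)^5: M 0.1722, M+2 0.3630, M+4 0.3062, M+6 0.1291, M+8 0.0272, M+10 0.0023 → M+2 is the base peak.
P(M+2) = C(5,1) × 0.7034^4 × 0.2966^1 = 5 × 0.2447989 × 0.2966 = 0.363037 (base)
P(M+4) = C(5,2) × 0.7034^3 × 0.2966^2 = 10 × 0.34802232 × 0.08797156 = 0.306161
Relative intensity = 0.306161 / 0.363037 × 100 = 84.3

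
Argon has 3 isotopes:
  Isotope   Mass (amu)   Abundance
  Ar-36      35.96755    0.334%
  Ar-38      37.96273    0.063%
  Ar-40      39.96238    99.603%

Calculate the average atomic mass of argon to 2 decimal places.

39.95 amu

Weight each isotope mass by its fractional abundance: 0.00334 × 35.96755 + 0.00063 × 37.96273 + 0.99603 × 39.96238
= 0.120132 + 0.023917 + 39.803729 = 39.947778 amu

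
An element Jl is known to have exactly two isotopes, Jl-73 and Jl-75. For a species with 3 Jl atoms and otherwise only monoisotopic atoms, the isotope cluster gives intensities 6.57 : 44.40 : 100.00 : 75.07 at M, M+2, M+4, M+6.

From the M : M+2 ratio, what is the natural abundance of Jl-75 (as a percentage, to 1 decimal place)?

If p is the fraction of Jl that is Jl-73, then I(M+2)/I(M) = [C(3,1)·p^2·(1−p)] / p^3 = 3·(1−p)/p = 44.40/6.57 = 6.7580
(1−p)/p = 6.7580/3 = 2.2527  ⇒  p = 1/(1 + 2.2527) = 0.3074
Jl-73: 30.7%, Jl-75: 69.3%.

69.3%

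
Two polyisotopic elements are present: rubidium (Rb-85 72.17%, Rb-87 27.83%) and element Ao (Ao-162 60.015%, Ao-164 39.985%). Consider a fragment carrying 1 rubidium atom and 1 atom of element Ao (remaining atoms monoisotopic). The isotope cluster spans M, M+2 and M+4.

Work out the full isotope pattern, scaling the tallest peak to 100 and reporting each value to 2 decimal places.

Rubidium pattern (n=1): 0.7217 : 0.2783
Element Ao pattern (n=1): 0.60015 : 0.39985
Convolve the two distributions (both contribute in 2-u steps):
  M: 0.7217×0.60015 = 0.433128
  M+2: 0.7217×0.39985 + 0.2783×0.60015 = 0.455593
  M+4: 0.2783×0.39985 = 0.111278
Scale to base peak (0.455593) = 100: 95.07 : 100.00 : 24.42

95.07 : 100.00 : 24.42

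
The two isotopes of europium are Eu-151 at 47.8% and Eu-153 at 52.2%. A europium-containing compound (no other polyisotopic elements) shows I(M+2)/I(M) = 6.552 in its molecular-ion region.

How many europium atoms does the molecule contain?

6

For n independent Eu atoms, I(M+2)/I(M) = n · (abundance Eu-153) / (abundance Eu-151) = n · 0.522/0.478.
n = 6.552 × 0.478/0.522 = 6.00 ≈ 6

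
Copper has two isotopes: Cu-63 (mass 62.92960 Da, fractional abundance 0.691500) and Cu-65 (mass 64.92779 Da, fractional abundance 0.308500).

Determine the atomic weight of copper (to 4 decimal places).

Average mass = Σ (abundance × isotope mass) = 0.691500 × 62.92960 + 0.308500 × 64.92779
= 43.515818 + 20.030223 = 63.546041 Da

63.5460 Da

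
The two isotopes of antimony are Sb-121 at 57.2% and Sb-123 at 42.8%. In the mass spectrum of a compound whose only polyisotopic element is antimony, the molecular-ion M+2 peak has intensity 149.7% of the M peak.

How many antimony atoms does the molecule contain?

2

With n Sb atoms, P(M+2)/P(M) = C(n,1)·p^(n−1)q / p^n = n·q/p = n · 0.428/0.572.
n = 1.497 × 0.572/0.428 = 2.00 ≈ 2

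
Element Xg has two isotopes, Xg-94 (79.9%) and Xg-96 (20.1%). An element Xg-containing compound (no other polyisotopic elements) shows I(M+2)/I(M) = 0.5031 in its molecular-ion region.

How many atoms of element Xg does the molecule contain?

2

For n independent Xg atoms, I(M+2)/I(M) = n · (abundance Xg-96) / (abundance Xg-94) = n · 0.201/0.799.
n = 0.5031 × 0.799/0.201 = 2.00 ≈ 2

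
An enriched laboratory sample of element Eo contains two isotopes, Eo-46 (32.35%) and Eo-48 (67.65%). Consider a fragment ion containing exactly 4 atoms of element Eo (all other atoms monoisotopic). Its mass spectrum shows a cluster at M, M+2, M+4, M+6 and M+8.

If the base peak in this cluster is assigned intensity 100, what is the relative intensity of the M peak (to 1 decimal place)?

2.7

Term probabilities: M 0.0110, M+2 0.0916, M+4 0.2874, M+6 0.4006, M+8 0.2094. Base peak = M+6.
P(M+6) = C(4,3) × 0.3235^1 × 0.6765^3 = 4 × 0.3235 × 0.30960175 = 0.400625 (base)
P(M) = C(4,0) × 0.3235^4 × 0.6765^0 = 1 × 0.01095209 × 1.0000 = 0.010952
Relative intensity = 0.010952 / 0.400625 × 100 = 2.7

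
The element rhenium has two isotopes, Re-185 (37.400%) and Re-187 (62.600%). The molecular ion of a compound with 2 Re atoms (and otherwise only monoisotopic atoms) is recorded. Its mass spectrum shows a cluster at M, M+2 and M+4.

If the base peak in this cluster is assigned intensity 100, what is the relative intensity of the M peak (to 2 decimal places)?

29.87

Binomial terms of (0.37400 + 0.62600)^2: M 0.1399, M+2 0.4682, M+4 0.3919 → M+2 is the base peak.
P(M+2) = C(2,1) × 0.37400^1 × 0.62600^1 = 2 × 0.3740 × 0.6260 = 0.468248 (base)
P(M) = C(2,0) × 0.37400^2 × 0.62600^0 = 1 × 0.139876 × 1.0000 = 0.139876
Relative intensity = 0.139876 / 0.468248 × 100 = 29.87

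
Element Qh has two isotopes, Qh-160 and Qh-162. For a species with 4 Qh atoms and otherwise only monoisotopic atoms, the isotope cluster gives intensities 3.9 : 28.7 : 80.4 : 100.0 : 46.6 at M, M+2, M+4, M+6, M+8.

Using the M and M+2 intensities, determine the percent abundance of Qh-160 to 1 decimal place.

Write p for the Qh-160 fraction. I(M+2)/I(M) = [C(4,1)·p^3·(1−p)] / p^4 = 4·(1−p)/p = 28.7/3.9 = 7.3590
(1−p)/p = 7.3590/4 = 1.8397  ⇒  p = 1/(1 + 1.8397) = 0.3521
Qh-160: 35.2%, Qh-162: 64.8%.

35.2%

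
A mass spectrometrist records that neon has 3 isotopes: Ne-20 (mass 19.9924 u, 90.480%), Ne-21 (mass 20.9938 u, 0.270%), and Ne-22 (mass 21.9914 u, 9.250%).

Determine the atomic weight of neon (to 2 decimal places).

The abundance-weighted mean is 0.90480 × 19.9924 + 0.00270 × 20.9938 + 0.09250 × 21.9914
= 18.08912 + 0.05668 + 2.03420 = 20.18000 u

20.18 u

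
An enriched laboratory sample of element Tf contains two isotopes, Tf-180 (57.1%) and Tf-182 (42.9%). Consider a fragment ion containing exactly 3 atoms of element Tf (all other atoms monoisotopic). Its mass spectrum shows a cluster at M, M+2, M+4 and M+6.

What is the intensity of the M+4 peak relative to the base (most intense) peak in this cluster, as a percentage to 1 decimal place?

75.1%

Binomial terms of (0.571 + 0.429)^3: M 0.1862, M+2 0.4196, M+4 0.3153, M+6 0.0790 → M+2 is the base peak.
P(M+2) = C(3,1) × 0.571^2 × 0.429^1 = 3 × 0.326041 × 0.4290 = 0.419615 (base)
P(M+4) = C(3,2) × 0.571^1 × 0.429^2 = 3 × 0.5710 × 0.184041 = 0.315262
Relative intensity = 0.315262 / 0.419615 × 100 = 75.1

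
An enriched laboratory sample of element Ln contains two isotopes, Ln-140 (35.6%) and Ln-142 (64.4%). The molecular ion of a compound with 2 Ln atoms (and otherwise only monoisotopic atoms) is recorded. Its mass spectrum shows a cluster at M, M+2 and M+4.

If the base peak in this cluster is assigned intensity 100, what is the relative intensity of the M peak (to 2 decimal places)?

Binomial terms of (0.356 + 0.644)^2: M 0.1267, M+2 0.4585, M+4 0.4147 → M+2 is the base peak.
P(M+2) = C(2,1) × 0.356^1 × 0.644^1 = 2 × 0.3560 × 0.6440 = 0.458528 (base)
P(M) = C(2,0) × 0.356^2 × 0.644^0 = 1 × 0.126736 × 1.0000 = 0.126736
Relative intensity = 0.126736 / 0.458528 × 100 = 27.64

27.64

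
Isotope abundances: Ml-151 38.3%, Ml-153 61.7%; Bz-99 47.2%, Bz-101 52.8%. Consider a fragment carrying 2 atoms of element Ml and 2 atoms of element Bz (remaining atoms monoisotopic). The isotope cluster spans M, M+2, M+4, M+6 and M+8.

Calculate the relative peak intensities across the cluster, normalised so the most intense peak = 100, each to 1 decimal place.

9.0 : 49.4 : 100.0 : 89.0 : 29.4

Element Ml pattern (n=2): 0.146689 : 0.472622 : 0.380689
Element Bz pattern (n=2): 0.222784 : 0.498432 : 0.278784
Convolve the two distributions (both contribute in 2-u steps):
  M: 0.146689×0.222784 = 0.032680
  M+2: 0.146689×0.498432 + 0.472622×0.222784 = 0.178407
  M+4: 0.146689×0.278784 + 0.472622×0.498432 + 0.380689×0.222784 = 0.361276
  M+6: 0.472622×0.278784 + 0.380689×0.498432 = 0.321507
  M+8: 0.380689×0.278784 = 0.106130
Scale to base peak (0.361276) = 100: 9.0 : 49.4 : 100.0 : 89.0 : 29.4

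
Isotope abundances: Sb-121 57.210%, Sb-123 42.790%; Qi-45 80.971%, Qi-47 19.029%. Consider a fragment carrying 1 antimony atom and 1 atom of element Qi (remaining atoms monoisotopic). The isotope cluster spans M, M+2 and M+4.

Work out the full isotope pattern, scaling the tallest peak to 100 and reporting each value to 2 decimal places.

Antimony pattern (n=1): 0.5721 : 0.4279
Element Qi pattern (n=1): 0.80971 : 0.19029
Convolve the two distributions (both contribute in 2-u steps):
  M: 0.5721×0.80971 = 0.463235
  M+2: 0.5721×0.19029 + 0.4279×0.80971 = 0.455340
  M+4: 0.4279×0.19029 = 0.081425
Scale to base peak (0.463235) = 100: 100.00 : 98.30 : 17.58

100.00 : 98.30 : 17.58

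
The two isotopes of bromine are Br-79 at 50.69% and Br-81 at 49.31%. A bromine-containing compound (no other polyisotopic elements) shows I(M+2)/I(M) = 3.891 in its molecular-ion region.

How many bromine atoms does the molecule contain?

4

With n Br atoms, P(M+2)/P(M) = C(n,1)·p^(n−1)q / p^n = n·q/p = n · 0.4931/0.5069.
n = 3.891 × 0.5069/0.4931 = 4.00 ≈ 4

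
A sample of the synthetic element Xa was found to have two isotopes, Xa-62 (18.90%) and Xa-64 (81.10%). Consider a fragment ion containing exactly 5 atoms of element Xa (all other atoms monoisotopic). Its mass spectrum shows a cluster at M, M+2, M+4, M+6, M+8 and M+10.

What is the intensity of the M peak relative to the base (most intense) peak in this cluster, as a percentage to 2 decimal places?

Term probabilities: M 0.0002, M+2 0.0052, M+4 0.0444, M+6 0.1905, M+8 0.4088, M+10 0.3508. Base peak = M+8.
P(M+8) = C(5,4) × 0.1890^1 × 0.8110^4 = 5 × 0.1890 × 0.43259691 = 0.408804 (base)
P(M) = C(5,0) × 0.1890^5 × 0.8110^0 = 1 × 0.00024116 × 1.0000 = 0.000241
Relative intensity = 0.000241 / 0.408804 × 100 = 0.06

0.06%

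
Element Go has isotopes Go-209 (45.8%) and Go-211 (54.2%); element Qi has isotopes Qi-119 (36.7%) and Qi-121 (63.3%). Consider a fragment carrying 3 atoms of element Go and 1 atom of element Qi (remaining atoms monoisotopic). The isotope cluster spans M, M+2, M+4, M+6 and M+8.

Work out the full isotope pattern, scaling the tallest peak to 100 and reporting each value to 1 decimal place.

9.7 : 51.1 : 100.0 : 86.2 : 27.7

Element Go pattern (n=3): 0.09607191 : 0.34107626 : 0.40363174 : 0.15922009
Element Qi pattern (n=1): 0.3670 : 0.6330
Convolve the two distributions (both contribute in 2-u steps):
  M: 0.09607191×0.3670 = 0.035258
  M+2: 0.09607191×0.6330 + 0.34107626×0.3670 = 0.185989
  M+4: 0.34107626×0.6330 + 0.40363174×0.3670 = 0.364034
  M+6: 0.40363174×0.6330 + 0.15922009×0.3670 = 0.313933
  M+8: 0.15922009×0.6330 = 0.100786
Scale to base peak (0.364034) = 100: 9.7 : 51.1 : 100.0 : 86.2 : 27.7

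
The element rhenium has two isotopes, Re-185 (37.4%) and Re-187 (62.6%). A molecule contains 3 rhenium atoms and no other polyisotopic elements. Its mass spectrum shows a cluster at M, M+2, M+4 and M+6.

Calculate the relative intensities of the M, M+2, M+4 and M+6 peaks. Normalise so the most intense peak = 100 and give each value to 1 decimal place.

Each Re atom is independently Re-185 (p = 0.374) or Re-187 (q = 0.626); the cluster is the binomial expansion (p + q)^3.
P(M) = 0.374^3 = 0.052314
P(M+2) = 3 × 0.374^2 × 0.626^1 = 0.262687
P(M+4) = 3 × 0.374^1 × 0.626^2 = 0.439685
P(M+6) = 0.626^3 = 0.245314
The M+4 peak is largest (0.439685); scaling to 100 gives 11.9 : 59.7 : 100.0 : 55.8.

11.9 : 59.7 : 100.0 : 55.8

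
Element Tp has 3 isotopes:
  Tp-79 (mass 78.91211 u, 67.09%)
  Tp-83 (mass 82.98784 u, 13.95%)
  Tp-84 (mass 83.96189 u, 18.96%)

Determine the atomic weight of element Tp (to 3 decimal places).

80.438 u

Average mass = Σ (abundance × isotope mass) = 0.6709 × 78.91211 + 0.1395 × 82.98784 + 0.1896 × 83.96189
= 52.942135 + 11.576804 + 15.919174 = 80.438113 u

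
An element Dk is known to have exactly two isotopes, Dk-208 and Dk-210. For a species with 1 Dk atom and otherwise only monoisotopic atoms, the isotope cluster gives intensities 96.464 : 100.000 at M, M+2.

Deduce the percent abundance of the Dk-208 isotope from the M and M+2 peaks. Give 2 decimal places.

If p is the fraction of Dk that is Dk-208, then I(M+2)/I(M) = [C(1,1)·p^0·(1−p)] / p^1 = 1·(1−p)/p = 100.000/96.464 = 1.0367
(1−p)/p = 1.0367/1 = 1.0367  ⇒  p = 1/(1 + 1.0367) = 0.4910
Dk-208: 49.10%, Dk-210: 50.90%.

49.10%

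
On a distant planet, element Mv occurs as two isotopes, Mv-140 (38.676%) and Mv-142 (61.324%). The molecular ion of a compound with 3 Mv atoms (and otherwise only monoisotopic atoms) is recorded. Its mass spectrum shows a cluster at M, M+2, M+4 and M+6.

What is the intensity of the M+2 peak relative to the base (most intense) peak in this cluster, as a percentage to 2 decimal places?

Term probabilities: M 0.0579, M+2 0.2752, M+4 0.4363, M+6 0.2306. Base peak = M+4.
P(M+4) = C(3,2) × 0.38676^1 × 0.61324^2 = 3 × 0.38676 × 0.3760633 = 0.436339 (base)
P(M+2) = C(3,1) × 0.38676^2 × 0.61324^1 = 3 × 0.1495833 × 0.61324 = 0.275191
Relative intensity = 0.275191 / 0.436339 × 100 = 63.07

63.07%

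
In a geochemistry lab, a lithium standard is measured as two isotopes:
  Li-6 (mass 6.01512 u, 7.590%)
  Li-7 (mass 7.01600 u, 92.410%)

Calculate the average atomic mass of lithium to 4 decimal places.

Average mass = Σ (abundance × isotope mass) = 0.07590 × 6.01512 + 0.92410 × 7.01600
= 0.456548 + 6.483486 = 6.940034 u

6.9400 u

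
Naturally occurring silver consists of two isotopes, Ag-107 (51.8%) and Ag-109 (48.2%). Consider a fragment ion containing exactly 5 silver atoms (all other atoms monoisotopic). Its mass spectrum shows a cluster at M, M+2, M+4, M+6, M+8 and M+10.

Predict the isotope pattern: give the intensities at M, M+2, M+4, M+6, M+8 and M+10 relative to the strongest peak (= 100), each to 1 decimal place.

11.5 : 53.7 : 100.0 : 93.1 : 43.3 : 8.1

The 5 Ag atoms are independent, so intensities follow the terms of (0.518 + 0.482)^5.
P(M) = 0.518^5 = 0.037295
P(M+2) = 5 × 0.518^4 × 0.482^1 = 0.173515
P(M+4) = 10 × 0.518^3 × 0.482^2 = 0.322911
P(M+6) = 10 × 0.518^2 × 0.482^3 = 0.300470
P(M+8) = 5 × 0.518^1 × 0.482^4 = 0.139794
P(M+10) = 0.482^5 = 0.026016
The M+4 peak is largest (0.322911); scaling to 100 gives 11.5 : 53.7 : 100.0 : 93.1 : 43.3 : 8.1.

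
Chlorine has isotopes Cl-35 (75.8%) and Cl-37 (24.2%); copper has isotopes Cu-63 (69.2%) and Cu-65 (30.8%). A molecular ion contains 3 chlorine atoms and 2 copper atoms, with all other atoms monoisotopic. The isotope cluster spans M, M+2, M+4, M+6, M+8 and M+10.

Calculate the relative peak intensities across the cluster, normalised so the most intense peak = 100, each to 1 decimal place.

Chlorine pattern (n=3): 0.43551951 : 0.41713346 : 0.13317454 : 0.01417249
Copper pattern (n=2): 0.478864 : 0.426272 : 0.094864
Convolve the two distributions (both contribute in 2-u steps):
  M: 0.43551951×0.478864 = 0.208555
  M+2: 0.43551951×0.426272 + 0.41713346×0.478864 = 0.385400
  M+4: 0.43551951×0.094864 + 0.41713346×0.426272 + 0.13317454×0.478864 = 0.282900
  M+6: 0.41713346×0.094864 + 0.13317454×0.426272 + 0.01417249×0.478864 = 0.103126
  M+8: 0.13317454×0.094864 + 0.01417249×0.426272 = 0.018675
  M+10: 0.01417249×0.094864 = 0.001344
Scale to base peak (0.385400) = 100: 54.1 : 100.0 : 73.4 : 26.8 : 4.8 : 0.3

54.1 : 100.0 : 73.4 : 26.8 : 4.8 : 0.3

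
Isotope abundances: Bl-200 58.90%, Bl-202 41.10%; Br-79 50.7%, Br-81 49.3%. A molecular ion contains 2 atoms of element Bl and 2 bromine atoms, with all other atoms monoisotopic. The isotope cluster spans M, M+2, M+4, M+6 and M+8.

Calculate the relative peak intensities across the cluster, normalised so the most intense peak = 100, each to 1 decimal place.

24.1 : 80.6 : 100.0 : 54.7 : 11.1

Element Bl pattern (n=2): 0.346921 : 0.484158 : 0.168921
Bromine pattern (n=2): 0.257049 : 0.499902 : 0.243049
Convolve the two distributions (both contribute in 2-u steps):
  M: 0.346921×0.257049 = 0.089176
  M+2: 0.346921×0.499902 + 0.484158×0.257049 = 0.297879
  M+4: 0.346921×0.243049 + 0.484158×0.499902 + 0.168921×0.257049 = 0.369771
  M+6: 0.484158×0.243049 + 0.168921×0.499902 = 0.202118
  M+8: 0.168921×0.243049 = 0.041056
Scale to base peak (0.369771) = 100: 24.1 : 80.6 : 100.0 : 54.7 : 11.1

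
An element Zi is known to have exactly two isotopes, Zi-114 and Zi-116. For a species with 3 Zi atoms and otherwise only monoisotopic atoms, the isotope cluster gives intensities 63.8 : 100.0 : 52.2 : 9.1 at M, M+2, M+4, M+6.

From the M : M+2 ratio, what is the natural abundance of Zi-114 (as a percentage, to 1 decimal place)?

65.7%

If p is the fraction of Zi that is Zi-114, then I(M+2)/I(M) = [C(3,1)·p^2·(1−p)] / p^3 = 3·(1−p)/p = 100.0/63.8 = 1.5674
(1−p)/p = 1.5674/3 = 0.5225  ⇒  p = 1/(1 + 0.5225) = 0.6568
Zi-114: 65.7%, Zi-116: 34.3%.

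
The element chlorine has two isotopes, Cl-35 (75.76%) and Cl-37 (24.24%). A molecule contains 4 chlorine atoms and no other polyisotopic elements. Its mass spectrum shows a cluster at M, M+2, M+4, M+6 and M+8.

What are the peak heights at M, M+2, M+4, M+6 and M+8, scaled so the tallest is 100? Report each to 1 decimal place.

78.1 : 100.0 : 48.0 : 10.2 : 0.8

Expanding (0.7576 + 0.2424)^4:
P(M) = 0.7576^4 = 0.329428
P(M+2) = 4 × 0.7576^3 × 0.2424^1 = 0.421612
P(M+4) = 6 × 0.7576^2 × 0.2424^2 = 0.202347
P(M+6) = 4 × 0.7576^1 × 0.2424^3 = 0.043162
P(M+8) = 0.2424^4 = 0.003452
The M+2 peak is largest (0.421612); scaling to 100 gives 78.1 : 100.0 : 48.0 : 10.2 : 0.8.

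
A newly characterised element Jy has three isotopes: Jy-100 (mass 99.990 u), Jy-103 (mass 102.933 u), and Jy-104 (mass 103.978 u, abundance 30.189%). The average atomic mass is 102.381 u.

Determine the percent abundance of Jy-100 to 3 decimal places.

29.476%

The remaining 69.811% is split between Jy-100 (fraction x) and Jy-103 (fraction 0.69811 − x).
Substituting: 99.990x + 102.933(0.69811 − x) = 70.99108158
(99.990 − 102.933)x = -0.86747505  ⇒  x = 0.29476, y = 0.40335
Jy-100: 29.476%, Jy-103: 40.335%.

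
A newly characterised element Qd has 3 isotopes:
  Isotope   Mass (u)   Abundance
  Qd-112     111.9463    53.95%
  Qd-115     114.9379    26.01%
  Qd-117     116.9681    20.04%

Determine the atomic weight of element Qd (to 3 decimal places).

113.731 u

Ar = Σ fᵢ·mᵢ = 0.5395 × 111.9463 + 0.2601 × 114.9379 + 0.2004 × 116.9681
= 60.39503 + 29.89535 + 23.44041 = 113.73079 u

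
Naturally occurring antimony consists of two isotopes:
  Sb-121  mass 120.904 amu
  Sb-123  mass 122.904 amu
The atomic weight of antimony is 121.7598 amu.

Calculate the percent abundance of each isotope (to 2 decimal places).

With x = fraction of Sb-121 (so Sb-123 is 1 − x):
120.904·x + 122.904·(1 − x) = 121.7598
(120.904 − 122.904)·x = 121.7598 − 122.904
x = -1.1442 / -2.000 = 0.57210 → 57.21% Sb-121, 42.79% Sb-123.

Sb-121: 57.21%, Sb-123: 42.79%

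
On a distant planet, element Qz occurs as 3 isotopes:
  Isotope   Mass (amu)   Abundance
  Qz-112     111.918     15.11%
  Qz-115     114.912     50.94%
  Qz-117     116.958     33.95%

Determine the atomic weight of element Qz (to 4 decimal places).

115.1542 amu

Average mass = Σ (abundance × isotope mass) = 0.1511 × 111.918 + 0.5094 × 114.912 + 0.3395 × 116.958
= 16.91081 + 58.53617 + 39.70724 = 115.15422 amu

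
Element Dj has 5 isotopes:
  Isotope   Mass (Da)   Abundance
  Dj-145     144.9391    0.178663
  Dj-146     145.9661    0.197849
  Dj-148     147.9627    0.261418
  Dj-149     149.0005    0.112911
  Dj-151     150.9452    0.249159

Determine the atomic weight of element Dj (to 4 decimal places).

147.8878 Da

Ar = Σ fᵢ·mᵢ = 0.178663 × 144.9391 + 0.197849 × 145.9661 + 0.261418 × 147.9627 + 0.112911 × 149.0005 + 0.249159 × 150.9452
= 25.89525 + 28.87925 + 38.68011 + 16.82380 + 37.60936 = 147.88777 Da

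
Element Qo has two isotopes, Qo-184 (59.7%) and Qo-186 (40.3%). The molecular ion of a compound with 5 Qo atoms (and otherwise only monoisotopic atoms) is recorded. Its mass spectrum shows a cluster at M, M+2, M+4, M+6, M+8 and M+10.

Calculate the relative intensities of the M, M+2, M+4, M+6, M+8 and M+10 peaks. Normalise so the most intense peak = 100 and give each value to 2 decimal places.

Each Qo atom is independently Qo-184 (p = 0.597) or Qo-186 (q = 0.403); the cluster is the binomial expansion (p + q)^5.
P(M) = 0.597^5 = 0.075835
P(M+2) = 5 × 0.597^4 × 0.403^1 = 0.255960
P(M+4) = 10 × 0.597^3 × 0.403^2 = 0.345568
P(M+6) = 10 × 0.597^2 × 0.403^3 = 0.233273
P(M+8) = 5 × 0.597^1 × 0.403^4 = 0.078734
P(M+10) = 0.403^5 = 0.010630
The M+4 peak is largest (0.345568); scaling to 100 gives 21.95 : 74.07 : 100.00 : 67.50 : 22.78 : 3.08.

21.95 : 74.07 : 100.00 : 67.50 : 22.78 : 3.08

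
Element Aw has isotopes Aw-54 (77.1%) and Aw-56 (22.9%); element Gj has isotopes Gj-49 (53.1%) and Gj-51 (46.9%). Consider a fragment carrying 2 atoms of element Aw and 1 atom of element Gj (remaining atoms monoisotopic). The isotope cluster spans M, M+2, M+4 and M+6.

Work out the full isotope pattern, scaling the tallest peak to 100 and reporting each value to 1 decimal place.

67.7 : 100.0 : 41.5 : 5.3

Element Aw pattern (n=2): 0.594441 : 0.353118 : 0.052441
Element Gj pattern (n=1): 0.5310 : 0.4690
Convolve the two distributions (both contribute in 2-u steps):
  M: 0.594441×0.5310 = 0.315648
  M+2: 0.594441×0.4690 + 0.353118×0.5310 = 0.466298
  M+4: 0.353118×0.4690 + 0.052441×0.5310 = 0.193459
  M+6: 0.052441×0.4690 = 0.024595
Scale to base peak (0.466298) = 100: 67.7 : 100.0 : 41.5 : 5.3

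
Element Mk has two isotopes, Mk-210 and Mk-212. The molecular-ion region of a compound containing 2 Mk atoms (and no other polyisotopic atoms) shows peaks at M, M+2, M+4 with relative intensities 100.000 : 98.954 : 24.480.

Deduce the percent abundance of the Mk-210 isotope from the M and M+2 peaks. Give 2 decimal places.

66.90%

Let p = fractional abundance of Mk-210. I(M+2)/I(M) = [C(2,1)·p^1·(1−p)] / p^2 = 2·(1−p)/p = 98.954/100.000 = 0.9895
(1−p)/p = 0.9895/2 = 0.4948  ⇒  p = 1/(1 + 0.4948) = 0.6690
Mk-210: 66.90%, Mk-212: 33.10%.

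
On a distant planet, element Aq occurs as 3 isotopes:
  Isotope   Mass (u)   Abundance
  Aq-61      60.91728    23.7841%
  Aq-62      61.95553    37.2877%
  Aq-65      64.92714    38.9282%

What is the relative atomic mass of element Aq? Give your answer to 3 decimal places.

Average mass = Σ (abundance × isotope mass) = 0.237841 × 60.91728 + 0.372877 × 61.95553 + 0.389282 × 64.92714
= 14.488627 + 23.101792 + 25.274967 = 62.865386 u

62.865 u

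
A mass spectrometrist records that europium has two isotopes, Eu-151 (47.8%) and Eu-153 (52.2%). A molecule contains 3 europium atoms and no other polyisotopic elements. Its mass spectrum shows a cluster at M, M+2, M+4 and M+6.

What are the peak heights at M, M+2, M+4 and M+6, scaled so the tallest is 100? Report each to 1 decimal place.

28.0 : 91.6 : 100.0 : 36.4

Expanding (0.478 + 0.522)^3:
P(M) = 0.478^3 = 0.109215
P(M+2) = 3 × 0.478^2 × 0.522^1 = 0.357806
P(M+4) = 3 × 0.478^1 × 0.522^2 = 0.390742
P(M+6) = 0.522^3 = 0.142237
The M+4 peak is largest (0.390742); scaling to 100 gives 28.0 : 91.6 : 100.0 : 36.4.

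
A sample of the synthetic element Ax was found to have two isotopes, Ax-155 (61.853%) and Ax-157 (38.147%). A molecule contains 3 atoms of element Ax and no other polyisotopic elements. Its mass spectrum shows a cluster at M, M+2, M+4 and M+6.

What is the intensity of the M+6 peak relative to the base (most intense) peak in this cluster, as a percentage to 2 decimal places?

(0.61853 + 0.38147)^3 gives M 0.2366, M+2 0.4378, M+4 0.2700, M+6 0.0555; the largest is M+2.
P(M+2) = C(3,1) × 0.61853^2 × 0.38147^1 = 3 × 0.38257936 × 0.38147 = 0.437828 (base)
P(M+6) = C(3,3) × 0.61853^0 × 0.38147^3 = 1 × 1.0000 × 0.05551127 = 0.055511
Relative intensity = 0.055511 / 0.437828 × 100 = 12.68

12.68%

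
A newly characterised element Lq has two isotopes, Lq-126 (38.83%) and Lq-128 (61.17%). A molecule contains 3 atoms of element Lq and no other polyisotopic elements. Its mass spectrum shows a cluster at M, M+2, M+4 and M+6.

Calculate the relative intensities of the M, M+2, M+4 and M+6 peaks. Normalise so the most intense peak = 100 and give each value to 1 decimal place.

13.4 : 63.5 : 100.0 : 52.5

Expanding (0.3883 + 0.6117)^3:
P(M) = 0.3883^3 = 0.058547
P(M+2) = 3 × 0.3883^2 × 0.6117^1 = 0.276691
P(M+4) = 3 × 0.3883^1 × 0.6117^2 = 0.435879
P(M+6) = 0.6117^3 = 0.228884
The M+4 peak is largest (0.435879); scaling to 100 gives 13.4 : 63.5 : 100.0 : 52.5.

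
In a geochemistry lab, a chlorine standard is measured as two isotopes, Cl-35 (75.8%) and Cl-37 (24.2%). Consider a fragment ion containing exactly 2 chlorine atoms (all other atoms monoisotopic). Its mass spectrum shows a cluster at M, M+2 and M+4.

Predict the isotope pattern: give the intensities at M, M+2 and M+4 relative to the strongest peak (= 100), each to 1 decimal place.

Each Cl atom is independently Cl-35 (p = 0.758) or Cl-37 (q = 0.242); the cluster is the binomial expansion (p + q)^2.
P(M) = 0.758^2 = 0.574564
P(M+2) = 2 × 0.758^1 × 0.242^1 = 0.366872
P(M+4) = 0.242^2 = 0.058564
The M peak is largest (0.574564); scaling to 100 gives 100.0 : 63.9 : 10.2.

100.0 : 63.9 : 10.2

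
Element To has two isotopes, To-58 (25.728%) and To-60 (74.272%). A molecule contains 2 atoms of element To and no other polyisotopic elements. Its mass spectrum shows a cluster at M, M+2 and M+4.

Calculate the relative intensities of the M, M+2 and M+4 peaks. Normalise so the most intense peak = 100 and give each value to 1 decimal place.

Expanding (0.25728 + 0.74272)^2:
P(M) = 0.25728^2 = 0.066193
P(M+2) = 2 × 0.25728^1 × 0.74272^1 = 0.382174
P(M+4) = 0.74272^2 = 0.551633
The M+4 peak is largest (0.551633); scaling to 100 gives 12.0 : 69.3 : 100.0.

12.0 : 69.3 : 100.0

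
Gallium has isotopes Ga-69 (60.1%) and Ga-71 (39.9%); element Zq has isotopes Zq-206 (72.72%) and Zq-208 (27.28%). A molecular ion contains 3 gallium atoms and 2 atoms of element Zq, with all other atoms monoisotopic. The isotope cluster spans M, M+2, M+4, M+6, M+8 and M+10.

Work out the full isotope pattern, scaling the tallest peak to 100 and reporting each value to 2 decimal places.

Gallium pattern (n=3): 0.2170818 : 0.4323576 : 0.2870394 : 0.0635212
Element Zq pattern (n=2): 0.52881984 : 0.39676032 : 0.07441984
Convolve the two distributions (both contribute in 2-u steps):
  M: 0.2170818×0.52881984 = 0.114797
  M+2: 0.2170818×0.39676032 + 0.4323576×0.52881984 = 0.314769
  M+4: 0.2170818×0.07441984 + 0.4323576×0.39676032 + 0.2870394×0.52881984 = 0.339490
  M+6: 0.4323576×0.07441984 + 0.2870394×0.39676032 + 0.0635212×0.52881984 = 0.179653
  M+8: 0.2870394×0.07441984 + 0.0635212×0.39676032 = 0.046564
  M+10: 0.0635212×0.07441984 = 0.004727
Scale to base peak (0.339490) = 100: 33.81 : 92.72 : 100.00 : 52.92 : 13.72 : 1.39

33.81 : 92.72 : 100.00 : 52.92 : 13.72 : 1.39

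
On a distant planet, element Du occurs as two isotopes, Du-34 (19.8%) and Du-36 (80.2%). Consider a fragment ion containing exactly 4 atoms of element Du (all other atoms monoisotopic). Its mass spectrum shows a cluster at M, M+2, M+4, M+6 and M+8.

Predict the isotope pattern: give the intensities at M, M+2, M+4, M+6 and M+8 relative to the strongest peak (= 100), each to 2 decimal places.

Each Du atom is independently Du-34 (p = 0.198) or Du-36 (q = 0.802); the cluster is the binomial expansion (p + q)^4.
P(M) = 0.198^4 = 0.001537
P(M+2) = 4 × 0.198^3 × 0.802^1 = 0.024902
P(M+4) = 6 × 0.198^2 × 0.802^2 = 0.151297
P(M+6) = 4 × 0.198^1 × 0.802^3 = 0.408553
P(M+8) = 0.802^4 = 0.413711
The M+8 peak is largest (0.413711); scaling to 100 gives 0.37 : 6.02 : 36.57 : 98.75 : 100.00.

0.37 : 6.02 : 36.57 : 98.75 : 100.00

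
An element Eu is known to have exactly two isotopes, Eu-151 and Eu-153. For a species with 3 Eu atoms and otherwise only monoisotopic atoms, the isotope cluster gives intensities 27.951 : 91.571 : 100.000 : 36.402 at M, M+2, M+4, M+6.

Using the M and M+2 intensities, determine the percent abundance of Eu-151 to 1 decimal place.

Write p for the Eu-151 fraction. I(M+2)/I(M) = [C(3,1)·p^2·(1−p)] / p^3 = 3·(1−p)/p = 91.571/27.951 = 3.2761
(1−p)/p = 3.2761/3 = 1.0920  ⇒  p = 1/(1 + 1.0920) = 0.4780
Eu-151: 47.8%, Eu-153: 52.2%.

47.8%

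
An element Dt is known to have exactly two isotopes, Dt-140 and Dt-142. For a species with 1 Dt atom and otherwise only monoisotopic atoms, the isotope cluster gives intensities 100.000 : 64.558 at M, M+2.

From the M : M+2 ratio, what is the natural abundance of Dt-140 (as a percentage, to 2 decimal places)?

60.77%

If p is the fraction of Dt that is Dt-140, then I(M+2)/I(M) = [C(1,1)·p^0·(1−p)] / p^1 = 1·(1−p)/p = 64.558/100.000 = 0.6456
(1−p)/p = 0.6456/1 = 0.6456  ⇒  p = 1/(1 + 0.6456) = 0.6077
Dt-140: 60.77%, Dt-142: 39.23%.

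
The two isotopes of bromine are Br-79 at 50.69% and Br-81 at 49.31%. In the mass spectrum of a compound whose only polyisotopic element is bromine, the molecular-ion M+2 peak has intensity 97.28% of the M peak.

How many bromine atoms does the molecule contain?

1

For n independent Br atoms, I(M+2)/I(M) = n · (abundance Br-81) / (abundance Br-79) = n · 0.4931/0.5069.
n = 0.9728 × 0.5069/0.4931 = 1.00 ≈ 1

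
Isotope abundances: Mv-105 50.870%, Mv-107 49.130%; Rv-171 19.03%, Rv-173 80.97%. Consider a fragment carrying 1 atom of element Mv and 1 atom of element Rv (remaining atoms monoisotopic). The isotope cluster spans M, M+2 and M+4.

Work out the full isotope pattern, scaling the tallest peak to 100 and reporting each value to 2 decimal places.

19.15 : 100.00 : 78.71

Element Mv pattern (n=1): 0.5087 : 0.4913
Element Rv pattern (n=1): 0.1903 : 0.8097
Convolve the two distributions (both contribute in 2-u steps):
  M: 0.5087×0.1903 = 0.096806
  M+2: 0.5087×0.8097 + 0.4913×0.1903 = 0.505389
  M+4: 0.4913×0.8097 = 0.397806
Scale to base peak (0.505389) = 100: 19.15 : 100.00 : 78.71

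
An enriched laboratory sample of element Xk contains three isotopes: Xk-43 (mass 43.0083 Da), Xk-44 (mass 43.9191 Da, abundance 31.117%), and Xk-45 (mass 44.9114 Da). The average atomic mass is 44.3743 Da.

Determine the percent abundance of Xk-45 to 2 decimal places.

The remaining 68.883% is split between Xk-43 (fraction x) and Xk-45 (fraction 0.68883 − x).
Substituting: 43.0083x + 44.9114(0.68883 − x) = 30.707993653
(43.0083 − 44.9114)x = -0.228326009  ⇒  x = 0.11998, y = 0.56885
Xk-43: 12.00%, Xk-45: 56.89%.

56.89%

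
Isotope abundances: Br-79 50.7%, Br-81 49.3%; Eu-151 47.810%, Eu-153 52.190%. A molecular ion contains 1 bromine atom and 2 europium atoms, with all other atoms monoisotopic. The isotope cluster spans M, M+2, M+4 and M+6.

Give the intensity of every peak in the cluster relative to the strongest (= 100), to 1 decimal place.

Bromine pattern (n=1): 0.5070 : 0.4930
Europium pattern (n=2): 0.22857961 : 0.49904078 : 0.27237961
Convolve the two distributions (both contribute in 2-u steps):
  M: 0.5070×0.22857961 = 0.115890
  M+2: 0.5070×0.49904078 + 0.4930×0.22857961 = 0.365703
  M+4: 0.5070×0.27237961 + 0.4930×0.49904078 = 0.384124
  M+6: 0.4930×0.27237961 = 0.134283
Scale to base peak (0.384124) = 100: 30.2 : 95.2 : 100.0 : 35.0

30.2 : 95.2 : 100.0 : 35.0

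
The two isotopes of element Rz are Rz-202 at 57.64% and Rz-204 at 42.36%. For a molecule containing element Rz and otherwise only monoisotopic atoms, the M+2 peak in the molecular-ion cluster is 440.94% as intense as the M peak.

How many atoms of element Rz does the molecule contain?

6

The M+2/M ratio from n Rz atoms is n · q/p = n · 0.4236/0.5764.
n = 4.4094 × 0.5764/0.4236 = 6.00 ≈ 6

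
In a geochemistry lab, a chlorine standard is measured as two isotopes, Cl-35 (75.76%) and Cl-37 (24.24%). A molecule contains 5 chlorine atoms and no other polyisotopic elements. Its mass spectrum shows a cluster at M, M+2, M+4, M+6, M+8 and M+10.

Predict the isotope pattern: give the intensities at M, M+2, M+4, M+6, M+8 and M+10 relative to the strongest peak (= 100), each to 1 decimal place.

Expanding (0.7576 + 0.2424)^5:
P(M) = 0.7576^5 = 0.249574
P(M+2) = 5 × 0.7576^4 × 0.2424^1 = 0.399266
P(M+4) = 10 × 0.7576^3 × 0.2424^2 = 0.255497
P(M+6) = 10 × 0.7576^2 × 0.2424^3 = 0.081748
P(M+8) = 5 × 0.7576^1 × 0.2424^4 = 0.013078
P(M+10) = 0.2424^5 = 0.000837
The M+2 peak is largest (0.399266); scaling to 100 gives 62.5 : 100.0 : 64.0 : 20.5 : 3.3 : 0.2.

62.5 : 100.0 : 64.0 : 20.5 : 3.3 : 0.2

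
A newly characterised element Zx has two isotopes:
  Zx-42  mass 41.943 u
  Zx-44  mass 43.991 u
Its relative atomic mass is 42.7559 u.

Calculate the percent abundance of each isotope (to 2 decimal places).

Zx-42: 60.31%, Zx-44: 39.69%

Writing the weighted mean with unknown fraction x of Zx-42:
41.943·x + 43.991·(1 − x) = 42.7559
(41.943 − 43.991)·x = 42.7559 − 43.991
x = -1.2351 / -2.048 = 0.60308 → 60.31% Zx-42, 39.69% Zx-44.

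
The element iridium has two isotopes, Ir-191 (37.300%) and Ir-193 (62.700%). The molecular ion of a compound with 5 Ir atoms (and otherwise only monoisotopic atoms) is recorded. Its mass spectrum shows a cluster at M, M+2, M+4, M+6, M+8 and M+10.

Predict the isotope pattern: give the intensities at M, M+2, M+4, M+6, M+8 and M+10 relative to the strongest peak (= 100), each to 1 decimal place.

2.1 : 17.7 : 59.5 : 100.0 : 84.0 : 28.3

Each Ir atom is independently Ir-191 (p = 0.37300) or Ir-193 (q = 0.62700); the cluster is the binomial expansion (p + q)^5.
P(M) = 0.37300^5 = 0.007220
P(M+2) = 5 × 0.37300^4 × 0.62700^1 = 0.060684
P(M+4) = 10 × 0.37300^3 × 0.62700^2 = 0.204015
P(M+6) = 10 × 0.37300^2 × 0.62700^3 = 0.342942
P(M+8) = 5 × 0.37300^1 × 0.62700^4 = 0.288237
P(M+10) = 0.62700^5 = 0.096903
The M+6 peak is largest (0.342942); scaling to 100 gives 2.1 : 17.7 : 59.5 : 100.0 : 84.0 : 28.3.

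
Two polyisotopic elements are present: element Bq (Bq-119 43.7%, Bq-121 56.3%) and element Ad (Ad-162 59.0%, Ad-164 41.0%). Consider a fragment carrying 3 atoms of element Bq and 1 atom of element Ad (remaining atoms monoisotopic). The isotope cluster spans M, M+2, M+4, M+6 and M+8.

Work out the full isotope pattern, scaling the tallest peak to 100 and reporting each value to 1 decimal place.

13.0 : 59.5 : 100.0 : 73.0 : 19.4

Element Bq pattern (n=3): 0.08345345 : 0.32254664 : 0.41554636 : 0.17845355
Element Ad pattern (n=1): 0.5900 : 0.4100
Convolve the two distributions (both contribute in 2-u steps):
  M: 0.08345345×0.5900 = 0.049238
  M+2: 0.08345345×0.4100 + 0.32254664×0.5900 = 0.224518
  M+4: 0.32254664×0.4100 + 0.41554636×0.5900 = 0.377416
  M+6: 0.41554636×0.4100 + 0.17845355×0.5900 = 0.275662
  M+8: 0.17845355×0.4100 = 0.073166
Scale to base peak (0.377416) = 100: 13.0 : 59.5 : 100.0 : 73.0 : 19.4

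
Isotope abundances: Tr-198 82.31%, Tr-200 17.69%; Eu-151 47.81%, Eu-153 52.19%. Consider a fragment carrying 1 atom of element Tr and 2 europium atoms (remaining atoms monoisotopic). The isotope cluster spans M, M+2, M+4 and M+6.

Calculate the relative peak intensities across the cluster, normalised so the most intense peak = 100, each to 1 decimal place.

41.7 : 100.0 : 69.3 : 10.7

Element Tr pattern (n=1): 0.8231 : 0.1769
Europium pattern (n=2): 0.22857961 : 0.49904078 : 0.27237961
Convolve the two distributions (both contribute in 2-u steps):
  M: 0.8231×0.22857961 = 0.188144
  M+2: 0.8231×0.49904078 + 0.1769×0.22857961 = 0.451196
  M+4: 0.8231×0.27237961 + 0.1769×0.49904078 = 0.312476
  M+6: 0.1769×0.27237961 = 0.048184
Scale to base peak (0.451196) = 100: 41.7 : 100.0 : 69.3 : 10.7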